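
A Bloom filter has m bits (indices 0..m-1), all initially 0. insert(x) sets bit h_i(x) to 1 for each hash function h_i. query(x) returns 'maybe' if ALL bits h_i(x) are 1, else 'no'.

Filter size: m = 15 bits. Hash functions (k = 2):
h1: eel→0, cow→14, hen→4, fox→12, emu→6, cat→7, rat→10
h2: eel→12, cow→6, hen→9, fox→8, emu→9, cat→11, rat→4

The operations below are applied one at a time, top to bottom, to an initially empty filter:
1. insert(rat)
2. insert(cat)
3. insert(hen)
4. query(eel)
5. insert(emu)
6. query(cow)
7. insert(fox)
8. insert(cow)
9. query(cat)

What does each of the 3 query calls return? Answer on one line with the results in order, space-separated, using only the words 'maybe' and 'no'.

Answer: no no maybe

Derivation:
Start: bits=000000000000000
Op 1: insert rat -> sets bits 4 10 -> bits=000010000010000
Op 2: insert cat -> sets bits 7 11 -> bits=000010010011000
Op 3: insert hen -> sets bits 4 9 -> bits=000010010111000
Op 4: query eel -> checks bit0=0, bit12=0 (has a 0) -> no
Op 5: insert emu -> sets bits 6 9 -> bits=000010110111000
Op 6: query cow -> checks bit6=1, bit14=0 (has a 0) -> no
Op 7: insert fox -> sets bits 8 12 -> bits=000010111111100
Op 8: insert cow -> sets bits 6 14 -> bits=000010111111101
Op 9: query cat -> checks bit7=1, bit11=1 (all 1) -> maybe
Query results in order: no no maybe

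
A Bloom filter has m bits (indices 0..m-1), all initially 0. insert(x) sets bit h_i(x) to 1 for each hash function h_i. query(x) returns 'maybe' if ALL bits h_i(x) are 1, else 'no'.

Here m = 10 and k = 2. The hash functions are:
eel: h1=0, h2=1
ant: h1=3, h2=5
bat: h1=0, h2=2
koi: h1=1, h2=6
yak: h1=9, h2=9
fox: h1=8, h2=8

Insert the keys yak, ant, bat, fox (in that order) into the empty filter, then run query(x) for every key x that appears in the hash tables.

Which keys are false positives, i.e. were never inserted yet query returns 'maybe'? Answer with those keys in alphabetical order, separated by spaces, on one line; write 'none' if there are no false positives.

Start: bits=0000000000
After insert 'yak': sets bits 9 -> bits=0000000001
After insert 'ant': sets bits 3 5 -> bits=0001010001
After insert 'bat': sets bits 0 2 -> bits=1011010001
After insert 'fox': sets bits 8 -> bits=1011010011
Not inserted: eel koi — query each against bits=1011010011:
query eel: checks bit0=1, bit1=0 (has a 0) -> no => not a false positive
query koi: checks bit1=0, bit6=0 (has a 0) -> no => not a false positive
False positives (alphabetical): none

Answer: none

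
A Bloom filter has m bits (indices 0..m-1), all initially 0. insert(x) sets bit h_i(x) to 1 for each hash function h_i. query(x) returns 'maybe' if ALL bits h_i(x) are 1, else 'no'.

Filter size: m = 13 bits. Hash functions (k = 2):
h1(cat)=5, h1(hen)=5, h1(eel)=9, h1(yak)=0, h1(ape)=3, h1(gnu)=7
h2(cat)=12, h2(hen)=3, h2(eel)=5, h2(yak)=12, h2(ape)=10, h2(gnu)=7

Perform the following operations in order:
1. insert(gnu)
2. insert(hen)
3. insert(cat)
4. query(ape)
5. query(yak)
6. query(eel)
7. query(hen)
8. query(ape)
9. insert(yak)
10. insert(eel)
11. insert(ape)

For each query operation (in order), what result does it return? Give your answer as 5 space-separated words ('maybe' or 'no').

Start: bits=0000000000000
Op 1: insert gnu -> sets bits 7 -> bits=0000000100000
Op 2: insert hen -> sets bits 3 5 -> bits=0001010100000
Op 3: insert cat -> sets bits 5 12 -> bits=0001010100001
Op 4: query ape -> checks bit3=1, bit10=0 (has a 0) -> no
Op 5: query yak -> checks bit0=0, bit12=1 (has a 0) -> no
Op 6: query eel -> checks bit5=1, bit9=0 (has a 0) -> no
Op 7: query hen -> checks bit3=1, bit5=1 (all 1) -> maybe
Op 8: query ape -> checks bit3=1, bit10=0 (has a 0) -> no
Op 9: insert yak -> sets bits 0 12 -> bits=1001010100001
Op 10: insert eel -> sets bits 5 9 -> bits=1001010101001
Op 11: insert ape -> sets bits 3 10 -> bits=1001010101101
Query results in order: no no no maybe no

Answer: no no no maybe no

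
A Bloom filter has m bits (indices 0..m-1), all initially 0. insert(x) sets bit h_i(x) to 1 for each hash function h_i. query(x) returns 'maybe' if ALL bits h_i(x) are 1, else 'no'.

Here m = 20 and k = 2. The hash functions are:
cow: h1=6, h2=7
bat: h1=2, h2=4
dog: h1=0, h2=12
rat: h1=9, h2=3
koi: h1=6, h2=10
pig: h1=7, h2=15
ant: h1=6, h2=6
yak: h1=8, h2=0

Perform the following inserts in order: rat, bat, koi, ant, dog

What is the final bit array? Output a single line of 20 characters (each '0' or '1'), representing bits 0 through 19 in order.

Answer: 10111010011010000000

Derivation:
Start: bits=00000000000000000000
After insert 'rat': sets bits 3 9 -> bits=00010000010000000000
After insert 'bat': sets bits 2 4 -> bits=00111000010000000000
After insert 'koi': sets bits 6 10 -> bits=00111010011000000000
After insert 'ant': sets bits 6 -> bits=00111010011000000000
After insert 'dog': sets bits 0 12 -> bits=10111010011010000000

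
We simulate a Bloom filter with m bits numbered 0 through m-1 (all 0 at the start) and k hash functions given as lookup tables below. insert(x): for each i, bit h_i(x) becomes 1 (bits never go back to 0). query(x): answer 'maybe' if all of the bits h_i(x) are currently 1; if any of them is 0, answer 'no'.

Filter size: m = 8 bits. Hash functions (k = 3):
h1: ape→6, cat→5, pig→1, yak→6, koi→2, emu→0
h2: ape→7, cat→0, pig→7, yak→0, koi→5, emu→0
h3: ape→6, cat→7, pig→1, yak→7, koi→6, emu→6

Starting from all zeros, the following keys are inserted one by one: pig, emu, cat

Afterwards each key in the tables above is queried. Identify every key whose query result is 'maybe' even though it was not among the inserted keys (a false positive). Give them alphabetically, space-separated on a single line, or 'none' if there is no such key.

Answer: ape yak

Derivation:
Start: bits=00000000
After insert 'pig': sets bits 1 7 -> bits=01000001
After insert 'emu': sets bits 0 6 -> bits=11000011
After insert 'cat': sets bits 0 5 7 -> bits=11000111
Not inserted: ape koi yak — query each against bits=11000111:
query ape: checks bit6=1, bit7=1 (all 1) -> maybe => FALSE POSITIVE
query koi: checks bit2=0, bit5=1, bit6=1 (has a 0) -> no => not a false positive
query yak: checks bit0=1, bit6=1, bit7=1 (all 1) -> maybe => FALSE POSITIVE
False positives (alphabetical): ape yak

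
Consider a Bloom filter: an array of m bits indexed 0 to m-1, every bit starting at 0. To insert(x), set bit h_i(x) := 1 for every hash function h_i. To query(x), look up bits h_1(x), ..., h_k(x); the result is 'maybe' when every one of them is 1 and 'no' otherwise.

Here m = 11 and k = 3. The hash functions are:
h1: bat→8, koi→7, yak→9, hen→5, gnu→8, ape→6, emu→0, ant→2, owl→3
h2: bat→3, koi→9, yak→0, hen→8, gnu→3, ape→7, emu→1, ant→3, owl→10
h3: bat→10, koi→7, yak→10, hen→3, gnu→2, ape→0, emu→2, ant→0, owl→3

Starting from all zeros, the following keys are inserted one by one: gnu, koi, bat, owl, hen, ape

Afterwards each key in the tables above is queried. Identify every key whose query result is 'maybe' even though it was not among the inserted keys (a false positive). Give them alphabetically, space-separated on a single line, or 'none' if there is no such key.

Start: bits=00000000000
After insert 'gnu': sets bits 2 3 8 -> bits=00110000100
After insert 'koi': sets bits 7 9 -> bits=00110001110
After insert 'bat': sets bits 3 8 10 -> bits=00110001111
After insert 'owl': sets bits 3 10 -> bits=00110001111
After insert 'hen': sets bits 3 5 8 -> bits=00110101111
After insert 'ape': sets bits 0 6 7 -> bits=10110111111
Not inserted: ant emu yak — query each against bits=10110111111:
query ant: checks bit0=1, bit2=1, bit3=1 (all 1) -> maybe => FALSE POSITIVE
query emu: checks bit0=1, bit1=0, bit2=1 (has a 0) -> no => not a false positive
query yak: checks bit0=1, bit9=1, bit10=1 (all 1) -> maybe => FALSE POSITIVE
False positives (alphabetical): ant yak

Answer: ant yak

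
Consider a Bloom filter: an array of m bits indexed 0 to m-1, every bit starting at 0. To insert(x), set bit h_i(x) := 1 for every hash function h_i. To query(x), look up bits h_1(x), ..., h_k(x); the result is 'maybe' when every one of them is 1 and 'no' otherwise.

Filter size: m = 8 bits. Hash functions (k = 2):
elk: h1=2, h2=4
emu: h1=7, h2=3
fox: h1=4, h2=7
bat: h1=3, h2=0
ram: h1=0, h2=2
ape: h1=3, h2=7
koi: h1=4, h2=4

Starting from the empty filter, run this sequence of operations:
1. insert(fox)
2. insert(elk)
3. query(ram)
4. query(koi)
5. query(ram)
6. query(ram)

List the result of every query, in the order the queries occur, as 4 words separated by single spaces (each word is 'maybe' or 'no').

Start: bits=00000000
Op 1: insert fox -> sets bits 4 7 -> bits=00001001
Op 2: insert elk -> sets bits 2 4 -> bits=00101001
Op 3: query ram -> checks bit0=0, bit2=1 (has a 0) -> no
Op 4: query koi -> checks bit4=1 (all 1) -> maybe
Op 5: query ram -> checks bit0=0, bit2=1 (has a 0) -> no
Op 6: query ram -> checks bit0=0, bit2=1 (has a 0) -> no
Query results in order: no maybe no no

Answer: no maybe no no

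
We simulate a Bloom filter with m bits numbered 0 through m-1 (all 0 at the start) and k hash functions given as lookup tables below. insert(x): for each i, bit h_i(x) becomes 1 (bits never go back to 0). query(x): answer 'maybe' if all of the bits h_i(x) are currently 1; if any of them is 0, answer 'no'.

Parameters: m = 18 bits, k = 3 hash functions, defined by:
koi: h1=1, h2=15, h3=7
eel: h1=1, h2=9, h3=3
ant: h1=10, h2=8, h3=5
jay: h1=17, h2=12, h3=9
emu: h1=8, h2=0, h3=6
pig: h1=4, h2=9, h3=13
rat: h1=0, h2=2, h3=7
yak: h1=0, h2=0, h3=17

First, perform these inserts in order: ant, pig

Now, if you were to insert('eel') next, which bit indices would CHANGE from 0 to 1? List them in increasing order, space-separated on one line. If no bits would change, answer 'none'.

Answer: 1 3

Derivation:
Start: bits=000000000000000000
After insert 'ant': sets bits 5 8 10 -> bits=000001001010000000
After insert 'pig': sets bits 4 9 13 -> bits=000011001110010000
insert 'eel' would touch bits 1 3 9; currently bit1=0, bit3=0, bit9=1
Bits that are 0 among those (would change 0->1): 1 3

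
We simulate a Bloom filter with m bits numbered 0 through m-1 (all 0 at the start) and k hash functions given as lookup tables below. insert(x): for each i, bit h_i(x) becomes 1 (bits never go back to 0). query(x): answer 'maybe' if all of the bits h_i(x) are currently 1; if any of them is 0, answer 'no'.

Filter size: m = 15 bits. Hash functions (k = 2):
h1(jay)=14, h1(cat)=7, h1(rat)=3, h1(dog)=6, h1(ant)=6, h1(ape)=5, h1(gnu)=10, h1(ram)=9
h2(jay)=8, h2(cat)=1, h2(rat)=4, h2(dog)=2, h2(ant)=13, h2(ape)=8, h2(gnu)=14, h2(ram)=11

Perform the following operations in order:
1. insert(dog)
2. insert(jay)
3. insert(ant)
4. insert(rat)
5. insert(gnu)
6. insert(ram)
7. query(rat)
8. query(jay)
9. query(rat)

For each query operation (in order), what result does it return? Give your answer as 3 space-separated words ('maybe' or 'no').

Answer: maybe maybe maybe

Derivation:
Start: bits=000000000000000
Op 1: insert dog -> sets bits 2 6 -> bits=001000100000000
Op 2: insert jay -> sets bits 8 14 -> bits=001000101000001
Op 3: insert ant -> sets bits 6 13 -> bits=001000101000011
Op 4: insert rat -> sets bits 3 4 -> bits=001110101000011
Op 5: insert gnu -> sets bits 10 14 -> bits=001110101010011
Op 6: insert ram -> sets bits 9 11 -> bits=001110101111011
Op 7: query rat -> checks bit3=1, bit4=1 (all 1) -> maybe
Op 8: query jay -> checks bit8=1, bit14=1 (all 1) -> maybe
Op 9: query rat -> checks bit3=1, bit4=1 (all 1) -> maybe
Query results in order: maybe maybe maybe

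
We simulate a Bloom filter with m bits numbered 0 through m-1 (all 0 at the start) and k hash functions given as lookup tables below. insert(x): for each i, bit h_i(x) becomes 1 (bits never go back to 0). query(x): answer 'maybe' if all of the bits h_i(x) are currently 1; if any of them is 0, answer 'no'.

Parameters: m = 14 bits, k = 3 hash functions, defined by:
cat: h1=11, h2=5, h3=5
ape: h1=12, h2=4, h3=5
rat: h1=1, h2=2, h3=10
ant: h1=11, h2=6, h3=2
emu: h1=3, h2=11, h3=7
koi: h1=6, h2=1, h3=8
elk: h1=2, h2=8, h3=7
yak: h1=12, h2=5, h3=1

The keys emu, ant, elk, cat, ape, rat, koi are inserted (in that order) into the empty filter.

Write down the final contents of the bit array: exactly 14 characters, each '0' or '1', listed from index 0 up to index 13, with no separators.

Answer: 01111111101110

Derivation:
Start: bits=00000000000000
After insert 'emu': sets bits 3 7 11 -> bits=00010001000100
After insert 'ant': sets bits 2 6 11 -> bits=00110011000100
After insert 'elk': sets bits 2 7 8 -> bits=00110011100100
After insert 'cat': sets bits 5 11 -> bits=00110111100100
After insert 'ape': sets bits 4 5 12 -> bits=00111111100110
After insert 'rat': sets bits 1 2 10 -> bits=01111111101110
After insert 'koi': sets bits 1 6 8 -> bits=01111111101110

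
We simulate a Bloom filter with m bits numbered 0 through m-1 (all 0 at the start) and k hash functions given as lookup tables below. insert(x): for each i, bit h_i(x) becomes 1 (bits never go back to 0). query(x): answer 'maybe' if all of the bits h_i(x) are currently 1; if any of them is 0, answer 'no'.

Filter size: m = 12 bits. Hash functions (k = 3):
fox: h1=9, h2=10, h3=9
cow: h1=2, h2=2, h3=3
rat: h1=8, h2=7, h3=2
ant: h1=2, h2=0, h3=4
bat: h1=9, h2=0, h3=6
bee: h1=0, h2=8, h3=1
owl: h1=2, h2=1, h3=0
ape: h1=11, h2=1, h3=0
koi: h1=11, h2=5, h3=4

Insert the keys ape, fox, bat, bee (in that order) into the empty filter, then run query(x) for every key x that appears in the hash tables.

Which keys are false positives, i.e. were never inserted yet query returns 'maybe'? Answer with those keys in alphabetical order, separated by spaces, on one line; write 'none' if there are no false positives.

Answer: none

Derivation:
Start: bits=000000000000
After insert 'ape': sets bits 0 1 11 -> bits=110000000001
After insert 'fox': sets bits 9 10 -> bits=110000000111
After insert 'bat': sets bits 0 6 9 -> bits=110000100111
After insert 'bee': sets bits 0 1 8 -> bits=110000101111
Not inserted: ant cow koi owl rat — query each against bits=110000101111:
query ant: checks bit0=1, bit2=0, bit4=0 (has a 0) -> no => not a false positive
query cow: checks bit2=0, bit3=0 (has a 0) -> no => not a false positive
query koi: checks bit4=0, bit5=0, bit11=1 (has a 0) -> no => not a false positive
query owl: checks bit0=1, bit1=1, bit2=0 (has a 0) -> no => not a false positive
query rat: checks bit2=0, bit7=0, bit8=1 (has a 0) -> no => not a false positive
False positives (alphabetical): none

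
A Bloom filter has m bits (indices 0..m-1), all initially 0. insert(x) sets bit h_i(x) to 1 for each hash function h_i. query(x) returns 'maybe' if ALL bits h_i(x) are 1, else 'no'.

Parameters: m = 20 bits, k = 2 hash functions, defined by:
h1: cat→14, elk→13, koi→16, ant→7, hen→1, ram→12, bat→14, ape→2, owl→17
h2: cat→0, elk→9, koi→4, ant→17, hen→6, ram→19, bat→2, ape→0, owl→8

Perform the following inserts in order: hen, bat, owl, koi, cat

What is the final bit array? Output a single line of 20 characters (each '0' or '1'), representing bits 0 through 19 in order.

Answer: 11101010100000101100

Derivation:
Start: bits=00000000000000000000
After insert 'hen': sets bits 1 6 -> bits=01000010000000000000
After insert 'bat': sets bits 2 14 -> bits=01100010000000100000
After insert 'owl': sets bits 8 17 -> bits=01100010100000100100
After insert 'koi': sets bits 4 16 -> bits=01101010100000101100
After insert 'cat': sets bits 0 14 -> bits=11101010100000101100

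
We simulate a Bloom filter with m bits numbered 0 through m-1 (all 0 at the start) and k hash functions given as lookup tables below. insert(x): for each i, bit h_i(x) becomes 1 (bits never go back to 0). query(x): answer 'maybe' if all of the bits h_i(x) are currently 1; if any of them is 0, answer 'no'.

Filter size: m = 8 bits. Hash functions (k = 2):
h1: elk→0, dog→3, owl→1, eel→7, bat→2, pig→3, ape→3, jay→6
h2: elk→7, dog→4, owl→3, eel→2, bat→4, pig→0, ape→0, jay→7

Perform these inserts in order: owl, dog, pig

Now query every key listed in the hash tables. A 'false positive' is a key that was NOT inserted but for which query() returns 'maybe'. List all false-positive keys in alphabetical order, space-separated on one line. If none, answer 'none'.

Start: bits=00000000
After insert 'owl': sets bits 1 3 -> bits=01010000
After insert 'dog': sets bits 3 4 -> bits=01011000
After insert 'pig': sets bits 0 3 -> bits=11011000
Not inserted: ape bat eel elk jay — query each against bits=11011000:
query ape: checks bit0=1, bit3=1 (all 1) -> maybe => FALSE POSITIVE
query bat: checks bit2=0, bit4=1 (has a 0) -> no => not a false positive
query eel: checks bit2=0, bit7=0 (has a 0) -> no => not a false positive
query elk: checks bit0=1, bit7=0 (has a 0) -> no => not a false positive
query jay: checks bit6=0, bit7=0 (has a 0) -> no => not a false positive
False positives (alphabetical): ape

Answer: ape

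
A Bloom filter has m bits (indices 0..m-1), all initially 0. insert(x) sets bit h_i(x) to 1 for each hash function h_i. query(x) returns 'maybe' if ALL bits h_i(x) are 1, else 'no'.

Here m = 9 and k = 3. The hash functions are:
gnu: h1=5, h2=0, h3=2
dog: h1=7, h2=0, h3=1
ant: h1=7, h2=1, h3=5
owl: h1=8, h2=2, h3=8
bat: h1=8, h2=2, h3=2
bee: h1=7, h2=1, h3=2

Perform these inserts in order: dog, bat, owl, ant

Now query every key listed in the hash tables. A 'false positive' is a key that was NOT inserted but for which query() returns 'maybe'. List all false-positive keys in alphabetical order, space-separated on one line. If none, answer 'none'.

Answer: bee gnu

Derivation:
Start: bits=000000000
After insert 'dog': sets bits 0 1 7 -> bits=110000010
After insert 'bat': sets bits 2 8 -> bits=111000011
After insert 'owl': sets bits 2 8 -> bits=111000011
After insert 'ant': sets bits 1 5 7 -> bits=111001011
Not inserted: bee gnu — query each against bits=111001011:
query bee: checks bit1=1, bit2=1, bit7=1 (all 1) -> maybe => FALSE POSITIVE
query gnu: checks bit0=1, bit2=1, bit5=1 (all 1) -> maybe => FALSE POSITIVE
False positives (alphabetical): bee gnu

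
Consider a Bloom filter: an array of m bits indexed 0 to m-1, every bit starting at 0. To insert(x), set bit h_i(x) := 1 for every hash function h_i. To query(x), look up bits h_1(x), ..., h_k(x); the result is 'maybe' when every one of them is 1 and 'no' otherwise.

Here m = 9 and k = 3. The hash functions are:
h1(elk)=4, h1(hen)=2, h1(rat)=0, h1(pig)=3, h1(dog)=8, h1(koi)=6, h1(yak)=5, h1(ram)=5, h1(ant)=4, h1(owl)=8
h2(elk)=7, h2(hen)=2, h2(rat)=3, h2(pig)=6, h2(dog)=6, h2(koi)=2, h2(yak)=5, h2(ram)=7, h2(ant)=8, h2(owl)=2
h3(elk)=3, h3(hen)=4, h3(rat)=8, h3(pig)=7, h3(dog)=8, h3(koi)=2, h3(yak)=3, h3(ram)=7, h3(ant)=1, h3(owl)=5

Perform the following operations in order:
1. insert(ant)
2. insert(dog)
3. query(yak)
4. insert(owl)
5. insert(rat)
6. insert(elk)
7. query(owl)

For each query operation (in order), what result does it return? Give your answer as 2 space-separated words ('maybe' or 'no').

Start: bits=000000000
Op 1: insert ant -> sets bits 1 4 8 -> bits=010010001
Op 2: insert dog -> sets bits 6 8 -> bits=010010101
Op 3: query yak -> checks bit3=0, bit5=0 (has a 0) -> no
Op 4: insert owl -> sets bits 2 5 8 -> bits=011011101
Op 5: insert rat -> sets bits 0 3 8 -> bits=111111101
Op 6: insert elk -> sets bits 3 4 7 -> bits=111111111
Op 7: query owl -> checks bit2=1, bit5=1, bit8=1 (all 1) -> maybe
Query results in order: no maybe

Answer: no maybe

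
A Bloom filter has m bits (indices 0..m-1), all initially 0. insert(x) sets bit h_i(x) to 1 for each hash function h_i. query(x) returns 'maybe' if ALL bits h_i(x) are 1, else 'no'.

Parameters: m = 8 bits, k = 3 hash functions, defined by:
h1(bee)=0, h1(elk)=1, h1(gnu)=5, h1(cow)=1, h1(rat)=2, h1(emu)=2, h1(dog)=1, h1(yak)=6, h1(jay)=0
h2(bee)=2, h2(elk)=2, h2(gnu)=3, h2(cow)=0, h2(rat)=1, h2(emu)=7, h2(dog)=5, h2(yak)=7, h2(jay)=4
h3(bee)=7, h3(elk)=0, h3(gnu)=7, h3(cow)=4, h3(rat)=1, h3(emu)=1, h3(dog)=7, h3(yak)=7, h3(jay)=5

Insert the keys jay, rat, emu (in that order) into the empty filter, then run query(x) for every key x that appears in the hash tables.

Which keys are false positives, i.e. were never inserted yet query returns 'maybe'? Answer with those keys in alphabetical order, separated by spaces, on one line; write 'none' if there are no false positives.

Answer: bee cow dog elk

Derivation:
Start: bits=00000000
After insert 'jay': sets bits 0 4 5 -> bits=10001100
After insert 'rat': sets bits 1 2 -> bits=11101100
After insert 'emu': sets bits 1 2 7 -> bits=11101101
Not inserted: bee cow dog elk gnu yak — query each against bits=11101101:
query bee: checks bit0=1, bit2=1, bit7=1 (all 1) -> maybe => FALSE POSITIVE
query cow: checks bit0=1, bit1=1, bit4=1 (all 1) -> maybe => FALSE POSITIVE
query dog: checks bit1=1, bit5=1, bit7=1 (all 1) -> maybe => FALSE POSITIVE
query elk: checks bit0=1, bit1=1, bit2=1 (all 1) -> maybe => FALSE POSITIVE
query gnu: checks bit3=0, bit5=1, bit7=1 (has a 0) -> no => not a false positive
query yak: checks bit6=0, bit7=1 (has a 0) -> no => not a false positive
False positives (alphabetical): bee cow dog elk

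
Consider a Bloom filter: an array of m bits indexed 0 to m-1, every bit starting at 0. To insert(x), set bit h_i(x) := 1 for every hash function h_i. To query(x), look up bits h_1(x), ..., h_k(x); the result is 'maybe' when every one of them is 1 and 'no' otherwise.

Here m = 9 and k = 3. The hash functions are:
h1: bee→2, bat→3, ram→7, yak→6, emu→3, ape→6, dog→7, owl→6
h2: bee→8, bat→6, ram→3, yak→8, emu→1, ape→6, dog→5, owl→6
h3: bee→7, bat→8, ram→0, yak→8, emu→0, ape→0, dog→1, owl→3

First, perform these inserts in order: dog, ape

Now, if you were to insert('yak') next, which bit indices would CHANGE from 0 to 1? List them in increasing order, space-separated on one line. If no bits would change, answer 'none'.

Start: bits=000000000
After insert 'dog': sets bits 1 5 7 -> bits=010001010
After insert 'ape': sets bits 0 6 -> bits=110001110
insert 'yak' would touch bits 6 8; currently bit6=1, bit8=0
Bits that are 0 among those (would change 0->1): 8

Answer: 8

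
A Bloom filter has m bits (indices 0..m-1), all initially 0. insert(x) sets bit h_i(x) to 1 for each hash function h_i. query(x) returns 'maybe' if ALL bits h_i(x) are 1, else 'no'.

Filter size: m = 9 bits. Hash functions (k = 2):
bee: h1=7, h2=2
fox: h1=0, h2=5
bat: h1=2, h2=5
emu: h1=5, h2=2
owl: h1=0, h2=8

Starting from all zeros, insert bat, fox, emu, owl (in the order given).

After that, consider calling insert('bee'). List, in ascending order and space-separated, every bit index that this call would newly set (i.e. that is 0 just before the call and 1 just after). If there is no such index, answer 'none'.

Start: bits=000000000
After insert 'bat': sets bits 2 5 -> bits=001001000
After insert 'fox': sets bits 0 5 -> bits=101001000
After insert 'emu': sets bits 2 5 -> bits=101001000
After insert 'owl': sets bits 0 8 -> bits=101001001
insert 'bee' would touch bits 2 7; currently bit2=1, bit7=0
Bits that are 0 among those (would change 0->1): 7

Answer: 7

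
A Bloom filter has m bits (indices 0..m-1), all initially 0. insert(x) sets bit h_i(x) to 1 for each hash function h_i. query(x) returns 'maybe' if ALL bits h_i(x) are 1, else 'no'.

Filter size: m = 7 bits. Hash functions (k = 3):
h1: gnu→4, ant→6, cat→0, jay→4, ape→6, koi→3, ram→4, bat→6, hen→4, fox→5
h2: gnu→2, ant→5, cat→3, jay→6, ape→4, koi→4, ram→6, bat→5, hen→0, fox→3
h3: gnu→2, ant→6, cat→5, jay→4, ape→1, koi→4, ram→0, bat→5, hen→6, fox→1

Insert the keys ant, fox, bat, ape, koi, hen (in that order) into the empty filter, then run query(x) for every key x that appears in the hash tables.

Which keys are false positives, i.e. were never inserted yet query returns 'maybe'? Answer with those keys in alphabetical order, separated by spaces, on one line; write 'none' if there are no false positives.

Start: bits=0000000
After insert 'ant': sets bits 5 6 -> bits=0000011
After insert 'fox': sets bits 1 3 5 -> bits=0101011
After insert 'bat': sets bits 5 6 -> bits=0101011
After insert 'ape': sets bits 1 4 6 -> bits=0101111
After insert 'koi': sets bits 3 4 -> bits=0101111
After insert 'hen': sets bits 0 4 6 -> bits=1101111
Not inserted: cat gnu jay ram — query each against bits=1101111:
query cat: checks bit0=1, bit3=1, bit5=1 (all 1) -> maybe => FALSE POSITIVE
query gnu: checks bit2=0, bit4=1 (has a 0) -> no => not a false positive
query jay: checks bit4=1, bit6=1 (all 1) -> maybe => FALSE POSITIVE
query ram: checks bit0=1, bit4=1, bit6=1 (all 1) -> maybe => FALSE POSITIVE
False positives (alphabetical): cat jay ram

Answer: cat jay ram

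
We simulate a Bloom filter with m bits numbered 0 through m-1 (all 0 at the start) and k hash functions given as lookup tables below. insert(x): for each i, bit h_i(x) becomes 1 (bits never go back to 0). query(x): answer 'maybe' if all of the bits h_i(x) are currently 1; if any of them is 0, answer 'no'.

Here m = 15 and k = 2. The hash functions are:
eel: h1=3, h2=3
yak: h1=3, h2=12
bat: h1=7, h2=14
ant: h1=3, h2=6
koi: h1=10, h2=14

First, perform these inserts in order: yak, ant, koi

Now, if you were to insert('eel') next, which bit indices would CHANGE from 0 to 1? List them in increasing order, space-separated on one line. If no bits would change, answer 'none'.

Answer: none

Derivation:
Start: bits=000000000000000
After insert 'yak': sets bits 3 12 -> bits=000100000000100
After insert 'ant': sets bits 3 6 -> bits=000100100000100
After insert 'koi': sets bits 10 14 -> bits=000100100010101
insert 'eel' would touch bits 3; currently bit3=1
Bits that are 0 among those (would change 0->1): none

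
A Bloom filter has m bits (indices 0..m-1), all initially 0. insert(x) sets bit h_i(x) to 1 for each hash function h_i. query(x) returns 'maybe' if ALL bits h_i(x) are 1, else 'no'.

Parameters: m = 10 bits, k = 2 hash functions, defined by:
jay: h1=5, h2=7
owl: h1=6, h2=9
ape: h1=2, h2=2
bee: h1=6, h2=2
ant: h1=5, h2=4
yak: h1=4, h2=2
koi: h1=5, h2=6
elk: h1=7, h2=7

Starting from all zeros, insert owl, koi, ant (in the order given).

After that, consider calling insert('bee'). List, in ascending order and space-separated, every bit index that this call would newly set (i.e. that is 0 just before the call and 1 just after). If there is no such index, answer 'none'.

Answer: 2

Derivation:
Start: bits=0000000000
After insert 'owl': sets bits 6 9 -> bits=0000001001
After insert 'koi': sets bits 5 6 -> bits=0000011001
After insert 'ant': sets bits 4 5 -> bits=0000111001
insert 'bee' would touch bits 2 6; currently bit2=0, bit6=1
Bits that are 0 among those (would change 0->1): 2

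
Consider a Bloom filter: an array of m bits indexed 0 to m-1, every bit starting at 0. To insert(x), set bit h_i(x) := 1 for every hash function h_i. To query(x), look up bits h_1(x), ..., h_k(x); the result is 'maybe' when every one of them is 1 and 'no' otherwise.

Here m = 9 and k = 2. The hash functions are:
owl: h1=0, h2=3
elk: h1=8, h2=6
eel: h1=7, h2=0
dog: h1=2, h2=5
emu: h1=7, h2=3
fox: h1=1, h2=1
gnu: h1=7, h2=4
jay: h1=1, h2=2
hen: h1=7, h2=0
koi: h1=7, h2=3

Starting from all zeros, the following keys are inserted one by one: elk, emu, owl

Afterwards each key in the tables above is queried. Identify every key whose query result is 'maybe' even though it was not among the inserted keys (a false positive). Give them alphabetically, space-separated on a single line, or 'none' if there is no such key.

Answer: eel hen koi

Derivation:
Start: bits=000000000
After insert 'elk': sets bits 6 8 -> bits=000000101
After insert 'emu': sets bits 3 7 -> bits=000100111
After insert 'owl': sets bits 0 3 -> bits=100100111
Not inserted: dog eel fox gnu hen jay koi — query each against bits=100100111:
query dog: checks bit2=0, bit5=0 (has a 0) -> no => not a false positive
query eel: checks bit0=1, bit7=1 (all 1) -> maybe => FALSE POSITIVE
query fox: checks bit1=0 (has a 0) -> no => not a false positive
query gnu: checks bit4=0, bit7=1 (has a 0) -> no => not a false positive
query hen: checks bit0=1, bit7=1 (all 1) -> maybe => FALSE POSITIVE
query jay: checks bit1=0, bit2=0 (has a 0) -> no => not a false positive
query koi: checks bit3=1, bit7=1 (all 1) -> maybe => FALSE POSITIVE
False positives (alphabetical): eel hen koi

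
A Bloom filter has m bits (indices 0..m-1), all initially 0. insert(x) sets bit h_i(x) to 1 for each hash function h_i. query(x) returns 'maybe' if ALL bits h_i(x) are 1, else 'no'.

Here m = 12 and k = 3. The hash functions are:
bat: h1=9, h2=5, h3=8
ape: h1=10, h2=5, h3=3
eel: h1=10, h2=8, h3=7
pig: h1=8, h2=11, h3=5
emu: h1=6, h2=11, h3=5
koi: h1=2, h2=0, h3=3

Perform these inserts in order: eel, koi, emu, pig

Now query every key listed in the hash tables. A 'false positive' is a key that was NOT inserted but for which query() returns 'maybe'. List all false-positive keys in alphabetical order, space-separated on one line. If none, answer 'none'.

Answer: ape

Derivation:
Start: bits=000000000000
After insert 'eel': sets bits 7 8 10 -> bits=000000011010
After insert 'koi': sets bits 0 2 3 -> bits=101100011010
After insert 'emu': sets bits 5 6 11 -> bits=101101111011
After insert 'pig': sets bits 5 8 11 -> bits=101101111011
Not inserted: ape bat — query each against bits=101101111011:
query ape: checks bit3=1, bit5=1, bit10=1 (all 1) -> maybe => FALSE POSITIVE
query bat: checks bit5=1, bit8=1, bit9=0 (has a 0) -> no => not a false positive
False positives (alphabetical): ape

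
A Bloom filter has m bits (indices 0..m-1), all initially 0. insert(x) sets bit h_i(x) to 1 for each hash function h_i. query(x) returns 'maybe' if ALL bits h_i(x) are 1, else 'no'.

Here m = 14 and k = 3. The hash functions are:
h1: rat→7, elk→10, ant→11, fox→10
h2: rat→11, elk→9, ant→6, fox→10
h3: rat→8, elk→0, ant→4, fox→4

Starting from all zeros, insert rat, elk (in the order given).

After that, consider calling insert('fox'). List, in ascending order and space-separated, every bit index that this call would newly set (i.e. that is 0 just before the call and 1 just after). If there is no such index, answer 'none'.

Start: bits=00000000000000
After insert 'rat': sets bits 7 8 11 -> bits=00000001100100
After insert 'elk': sets bits 0 9 10 -> bits=10000001111100
insert 'fox' would touch bits 4 10; currently bit4=0, bit10=1
Bits that are 0 among those (would change 0->1): 4

Answer: 4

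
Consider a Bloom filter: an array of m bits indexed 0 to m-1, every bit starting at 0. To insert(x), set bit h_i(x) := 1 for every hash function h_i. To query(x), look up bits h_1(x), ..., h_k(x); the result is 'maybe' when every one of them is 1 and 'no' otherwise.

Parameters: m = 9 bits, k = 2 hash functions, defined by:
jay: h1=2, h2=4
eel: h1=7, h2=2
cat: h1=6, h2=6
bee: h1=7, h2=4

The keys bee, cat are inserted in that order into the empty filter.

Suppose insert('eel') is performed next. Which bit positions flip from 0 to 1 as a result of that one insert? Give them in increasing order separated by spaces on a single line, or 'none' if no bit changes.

Start: bits=000000000
After insert 'bee': sets bits 4 7 -> bits=000010010
After insert 'cat': sets bits 6 -> bits=000010110
insert 'eel' would touch bits 2 7; currently bit2=0, bit7=1
Bits that are 0 among those (would change 0->1): 2

Answer: 2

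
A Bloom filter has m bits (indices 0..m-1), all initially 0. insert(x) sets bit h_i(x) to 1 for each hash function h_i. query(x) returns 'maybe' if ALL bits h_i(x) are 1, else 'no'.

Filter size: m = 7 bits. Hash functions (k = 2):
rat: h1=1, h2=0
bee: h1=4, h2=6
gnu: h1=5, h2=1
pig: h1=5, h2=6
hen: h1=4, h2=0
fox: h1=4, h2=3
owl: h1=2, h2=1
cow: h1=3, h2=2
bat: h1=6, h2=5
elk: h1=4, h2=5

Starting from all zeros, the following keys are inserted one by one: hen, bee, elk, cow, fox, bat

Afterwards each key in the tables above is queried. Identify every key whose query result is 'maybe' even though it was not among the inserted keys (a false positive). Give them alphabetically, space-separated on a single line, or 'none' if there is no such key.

Answer: pig

Derivation:
Start: bits=0000000
After insert 'hen': sets bits 0 4 -> bits=1000100
After insert 'bee': sets bits 4 6 -> bits=1000101
After insert 'elk': sets bits 4 5 -> bits=1000111
After insert 'cow': sets bits 2 3 -> bits=1011111
After insert 'fox': sets bits 3 4 -> bits=1011111
After insert 'bat': sets bits 5 6 -> bits=1011111
Not inserted: gnu owl pig rat — query each against bits=1011111:
query gnu: checks bit1=0, bit5=1 (has a 0) -> no => not a false positive
query owl: checks bit1=0, bit2=1 (has a 0) -> no => not a false positive
query pig: checks bit5=1, bit6=1 (all 1) -> maybe => FALSE POSITIVE
query rat: checks bit0=1, bit1=0 (has a 0) -> no => not a false positive
False positives (alphabetical): pig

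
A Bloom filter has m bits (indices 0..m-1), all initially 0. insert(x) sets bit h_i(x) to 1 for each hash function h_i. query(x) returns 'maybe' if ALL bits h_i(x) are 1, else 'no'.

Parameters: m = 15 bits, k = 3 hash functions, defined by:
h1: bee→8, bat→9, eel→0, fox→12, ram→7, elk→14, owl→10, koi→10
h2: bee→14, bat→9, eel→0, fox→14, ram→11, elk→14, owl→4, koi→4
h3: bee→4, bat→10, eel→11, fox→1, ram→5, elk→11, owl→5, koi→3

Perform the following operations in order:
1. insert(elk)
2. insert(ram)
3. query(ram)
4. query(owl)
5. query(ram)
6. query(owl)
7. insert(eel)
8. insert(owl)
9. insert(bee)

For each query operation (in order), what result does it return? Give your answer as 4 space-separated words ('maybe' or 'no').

Answer: maybe no maybe no

Derivation:
Start: bits=000000000000000
Op 1: insert elk -> sets bits 11 14 -> bits=000000000001001
Op 2: insert ram -> sets bits 5 7 11 -> bits=000001010001001
Op 3: query ram -> checks bit5=1, bit7=1, bit11=1 (all 1) -> maybe
Op 4: query owl -> checks bit4=0, bit5=1, bit10=0 (has a 0) -> no
Op 5: query ram -> checks bit5=1, bit7=1, bit11=1 (all 1) -> maybe
Op 6: query owl -> checks bit4=0, bit5=1, bit10=0 (has a 0) -> no
Op 7: insert eel -> sets bits 0 11 -> bits=100001010001001
Op 8: insert owl -> sets bits 4 5 10 -> bits=100011010011001
Op 9: insert bee -> sets bits 4 8 14 -> bits=100011011011001
Query results in order: maybe no maybe no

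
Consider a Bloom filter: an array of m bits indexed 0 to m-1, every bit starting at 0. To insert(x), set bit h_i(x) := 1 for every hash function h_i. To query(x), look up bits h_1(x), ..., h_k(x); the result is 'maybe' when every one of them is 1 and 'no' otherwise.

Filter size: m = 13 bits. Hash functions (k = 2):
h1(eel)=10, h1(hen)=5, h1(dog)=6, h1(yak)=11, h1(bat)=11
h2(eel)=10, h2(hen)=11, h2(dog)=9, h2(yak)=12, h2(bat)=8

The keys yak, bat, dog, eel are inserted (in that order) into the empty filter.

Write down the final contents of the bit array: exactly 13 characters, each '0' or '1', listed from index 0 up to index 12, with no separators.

Answer: 0000001011111

Derivation:
Start: bits=0000000000000
After insert 'yak': sets bits 11 12 -> bits=0000000000011
After insert 'bat': sets bits 8 11 -> bits=0000000010011
After insert 'dog': sets bits 6 9 -> bits=0000001011011
After insert 'eel': sets bits 10 -> bits=0000001011111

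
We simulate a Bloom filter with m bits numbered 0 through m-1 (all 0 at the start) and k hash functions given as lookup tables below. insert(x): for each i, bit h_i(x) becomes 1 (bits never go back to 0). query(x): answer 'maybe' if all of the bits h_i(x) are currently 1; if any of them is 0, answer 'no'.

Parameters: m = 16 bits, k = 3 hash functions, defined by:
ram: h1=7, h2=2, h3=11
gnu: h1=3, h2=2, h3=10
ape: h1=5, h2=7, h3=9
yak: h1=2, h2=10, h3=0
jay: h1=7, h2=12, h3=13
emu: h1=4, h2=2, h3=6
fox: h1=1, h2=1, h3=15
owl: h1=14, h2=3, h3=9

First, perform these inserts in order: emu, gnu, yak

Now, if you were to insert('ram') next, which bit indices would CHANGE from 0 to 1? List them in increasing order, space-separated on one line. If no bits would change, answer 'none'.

Start: bits=0000000000000000
After insert 'emu': sets bits 2 4 6 -> bits=0010101000000000
After insert 'gnu': sets bits 2 3 10 -> bits=0011101000100000
After insert 'yak': sets bits 0 2 10 -> bits=1011101000100000
insert 'ram' would touch bits 2 7 11; currently bit2=1, bit7=0, bit11=0
Bits that are 0 among those (would change 0->1): 7 11

Answer: 7 11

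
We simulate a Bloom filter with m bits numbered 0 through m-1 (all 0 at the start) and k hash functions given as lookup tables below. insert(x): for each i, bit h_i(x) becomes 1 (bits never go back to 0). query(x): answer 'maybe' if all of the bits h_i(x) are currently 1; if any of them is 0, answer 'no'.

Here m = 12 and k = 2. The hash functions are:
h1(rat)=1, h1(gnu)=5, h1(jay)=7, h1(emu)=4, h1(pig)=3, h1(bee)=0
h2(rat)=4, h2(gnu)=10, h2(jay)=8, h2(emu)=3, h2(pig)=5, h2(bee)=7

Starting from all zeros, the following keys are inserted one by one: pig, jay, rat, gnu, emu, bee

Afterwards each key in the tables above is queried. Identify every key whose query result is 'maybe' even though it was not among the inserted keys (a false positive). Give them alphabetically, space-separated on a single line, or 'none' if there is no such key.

Answer: none

Derivation:
Start: bits=000000000000
After insert 'pig': sets bits 3 5 -> bits=000101000000
After insert 'jay': sets bits 7 8 -> bits=000101011000
After insert 'rat': sets bits 1 4 -> bits=010111011000
After insert 'gnu': sets bits 5 10 -> bits=010111011010
After insert 'emu': sets bits 3 4 -> bits=010111011010
After insert 'bee': sets bits 0 7 -> bits=110111011010
Not inserted: (none) — query each against bits=110111011010:
False positives (alphabetical): none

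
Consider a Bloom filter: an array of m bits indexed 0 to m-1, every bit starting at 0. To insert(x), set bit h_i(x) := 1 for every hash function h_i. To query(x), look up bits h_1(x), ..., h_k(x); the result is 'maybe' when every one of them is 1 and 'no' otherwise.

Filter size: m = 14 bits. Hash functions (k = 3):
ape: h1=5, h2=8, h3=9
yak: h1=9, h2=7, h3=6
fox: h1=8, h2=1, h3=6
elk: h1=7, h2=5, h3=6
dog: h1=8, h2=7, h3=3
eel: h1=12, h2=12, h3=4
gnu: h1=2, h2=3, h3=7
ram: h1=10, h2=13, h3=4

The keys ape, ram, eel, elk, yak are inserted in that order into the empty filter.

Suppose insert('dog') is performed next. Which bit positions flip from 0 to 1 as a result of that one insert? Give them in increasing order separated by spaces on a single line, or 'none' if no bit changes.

Start: bits=00000000000000
After insert 'ape': sets bits 5 8 9 -> bits=00000100110000
After insert 'ram': sets bits 4 10 13 -> bits=00001100111001
After insert 'eel': sets bits 4 12 -> bits=00001100111011
After insert 'elk': sets bits 5 6 7 -> bits=00001111111011
After insert 'yak': sets bits 6 7 9 -> bits=00001111111011
insert 'dog' would touch bits 3 7 8; currently bit3=0, bit7=1, bit8=1
Bits that are 0 among those (would change 0->1): 3

Answer: 3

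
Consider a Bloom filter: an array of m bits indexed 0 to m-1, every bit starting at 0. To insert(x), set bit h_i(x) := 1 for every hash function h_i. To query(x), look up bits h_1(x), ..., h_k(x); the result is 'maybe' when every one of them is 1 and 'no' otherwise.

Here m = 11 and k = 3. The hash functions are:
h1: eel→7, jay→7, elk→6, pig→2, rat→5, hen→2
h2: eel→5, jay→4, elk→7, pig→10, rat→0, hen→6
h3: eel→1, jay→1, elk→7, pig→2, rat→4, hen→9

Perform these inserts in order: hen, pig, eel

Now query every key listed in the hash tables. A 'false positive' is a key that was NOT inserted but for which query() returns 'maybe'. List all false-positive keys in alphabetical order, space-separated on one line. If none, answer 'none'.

Start: bits=00000000000
After insert 'hen': sets bits 2 6 9 -> bits=00100010010
After insert 'pig': sets bits 2 10 -> bits=00100010011
After insert 'eel': sets bits 1 5 7 -> bits=01100111011
Not inserted: elk jay rat — query each against bits=01100111011:
query elk: checks bit6=1, bit7=1 (all 1) -> maybe => FALSE POSITIVE
query jay: checks bit1=1, bit4=0, bit7=1 (has a 0) -> no => not a false positive
query rat: checks bit0=0, bit4=0, bit5=1 (has a 0) -> no => not a false positive
False positives (alphabetical): elk

Answer: elk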